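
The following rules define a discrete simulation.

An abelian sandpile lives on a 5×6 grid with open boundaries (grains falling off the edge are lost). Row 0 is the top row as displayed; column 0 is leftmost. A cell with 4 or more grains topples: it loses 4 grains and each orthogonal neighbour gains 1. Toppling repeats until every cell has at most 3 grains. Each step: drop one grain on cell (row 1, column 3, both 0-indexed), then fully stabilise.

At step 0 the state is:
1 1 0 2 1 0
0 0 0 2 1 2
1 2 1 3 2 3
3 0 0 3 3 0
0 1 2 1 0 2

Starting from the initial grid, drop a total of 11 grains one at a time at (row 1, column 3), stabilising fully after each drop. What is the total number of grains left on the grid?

k=0  1 1 0 2 1 0
0 0 0 2 1 2
1 2 1 3 2 3
3 0 0 3 3 0
0 1 2 1 0 2
k=1  1 1 0 2 1 0
0 0 0 3 1 2
1 2 1 3 2 3
3 0 0 3 3 0
0 1 2 1 0 2
k=2  1 1 0 3 1 0
0 0 1 1 3 3
1 2 2 2 1 0
3 0 1 1 1 2
0 1 2 2 1 2
k=3  1 1 0 3 1 0
0 0 1 2 3 3
1 2 2 2 1 0
3 0 1 1 1 2
0 1 2 2 1 2
k=4  1 1 0 3 1 0
0 0 1 3 3 3
1 2 2 2 1 0
3 0 1 1 1 2
0 1 2 2 1 2
k=5  1 1 1 0 3 1
0 0 2 2 1 0
1 2 2 3 2 1
3 0 1 1 1 2
0 1 2 2 1 2
k=6  1 1 1 0 3 1
0 0 2 3 1 0
1 2 2 3 2 1
3 0 1 1 1 2
0 1 2 2 1 2
k=7  1 1 1 1 3 1
0 0 3 1 2 0
1 2 3 0 3 1
3 0 1 2 1 2
0 1 2 2 1 2
k=8  1 1 1 1 3 1
0 0 3 2 2 0
1 2 3 0 3 1
3 0 1 2 1 2
0 1 2 2 1 2
k=9  1 1 1 1 3 1
0 0 3 3 2 0
1 2 3 0 3 1
3 0 1 2 1 2
0 1 2 2 1 2
k=10  1 1 2 2 3 1
0 1 1 1 3 0
1 3 0 2 3 1
3 0 2 2 1 2
0 1 2 2 1 2
k=11  1 1 2 2 3 1
0 1 1 2 3 0
1 3 0 2 3 1
3 0 2 2 1 2
0 1 2 2 1 2

45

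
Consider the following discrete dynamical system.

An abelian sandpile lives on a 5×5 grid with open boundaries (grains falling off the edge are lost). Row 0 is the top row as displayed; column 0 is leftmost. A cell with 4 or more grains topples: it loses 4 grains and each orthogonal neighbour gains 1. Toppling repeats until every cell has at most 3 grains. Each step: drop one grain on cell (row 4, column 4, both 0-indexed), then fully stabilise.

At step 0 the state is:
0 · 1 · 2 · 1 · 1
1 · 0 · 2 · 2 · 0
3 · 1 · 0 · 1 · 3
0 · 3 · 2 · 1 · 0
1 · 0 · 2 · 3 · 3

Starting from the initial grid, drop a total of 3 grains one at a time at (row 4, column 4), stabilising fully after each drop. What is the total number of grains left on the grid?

[0] 0 · 1 · 2 · 1 · 1
1 · 0 · 2 · 2 · 0
3 · 1 · 0 · 1 · 3
0 · 3 · 2 · 1 · 0
1 · 0 · 2 · 3 · 3
[1] 0 · 1 · 2 · 1 · 1
1 · 0 · 2 · 2 · 0
3 · 1 · 0 · 1 · 3
0 · 3 · 2 · 2 · 1
1 · 0 · 3 · 0 · 1
[2] 0 · 1 · 2 · 1 · 1
1 · 0 · 2 · 2 · 0
3 · 1 · 0 · 1 · 3
0 · 3 · 2 · 2 · 1
1 · 0 · 3 · 0 · 2
[3] 0 · 1 · 2 · 1 · 1
1 · 0 · 2 · 2 · 0
3 · 1 · 0 · 1 · 3
0 · 3 · 2 · 2 · 1
1 · 0 · 3 · 0 · 3

33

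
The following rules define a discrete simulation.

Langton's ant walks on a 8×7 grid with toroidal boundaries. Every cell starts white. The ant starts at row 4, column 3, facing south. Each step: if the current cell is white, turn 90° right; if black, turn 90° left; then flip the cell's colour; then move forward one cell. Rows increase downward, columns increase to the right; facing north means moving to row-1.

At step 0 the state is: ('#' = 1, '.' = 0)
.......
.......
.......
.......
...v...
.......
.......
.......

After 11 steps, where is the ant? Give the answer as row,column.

0) .......
.......
.......
.......
...v...
.......
.......
.......
1) .......
.......
.......
.......
..<#...
.......
.......
.......
2) .......
.......
.......
..^....
..##...
.......
.......
.......
3) .......
.......
.......
..#>...
..##...
.......
.......
.......
4) .......
.......
.......
..##...
..#v...
.......
.......
.......
5) .......
.......
.......
..##...
..#.>..
.......
.......
.......
6) .......
.......
.......
..##...
..#.#..
....v..
.......
.......
7) .......
.......
.......
..##...
..#.#..
...<#..
.......
.......
8) .......
.......
.......
..##...
..#^#..
...##..
.......
.......
9) .......
.......
.......
..##...
..##>..
...##..
.......
.......
10) .......
.......
.......
..##^..
..##...
...##..
.......
.......
11) .......
.......
.......
..###>.
..##...
...##..
.......
.......

3,5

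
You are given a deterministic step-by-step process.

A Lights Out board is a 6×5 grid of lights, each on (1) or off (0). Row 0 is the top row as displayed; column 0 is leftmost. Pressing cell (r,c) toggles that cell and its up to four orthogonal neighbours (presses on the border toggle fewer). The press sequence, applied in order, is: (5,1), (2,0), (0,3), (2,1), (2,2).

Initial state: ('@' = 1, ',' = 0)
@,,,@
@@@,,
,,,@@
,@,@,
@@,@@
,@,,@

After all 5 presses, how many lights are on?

t=0: @,,,@
@@@,,
,,,@@
,@,@,
@@,@@
,@,,@
t=1: @,,,@
@@@,,
,,,@@
,@,@,
@,,@@
@,@,@
t=2: @,,,@
,@@,,
@@,@@
@@,@,
@,,@@
@,@,@
t=3: @,@@,
,@@@,
@@,@@
@@,@,
@,,@@
@,@,@
t=4: @,@@,
,,@@,
,,@@@
@,,@,
@,,@@
@,@,@
t=5: @,@@,
,,,@,
,@,,@
@,@@,
@,,@@
@,@,@

15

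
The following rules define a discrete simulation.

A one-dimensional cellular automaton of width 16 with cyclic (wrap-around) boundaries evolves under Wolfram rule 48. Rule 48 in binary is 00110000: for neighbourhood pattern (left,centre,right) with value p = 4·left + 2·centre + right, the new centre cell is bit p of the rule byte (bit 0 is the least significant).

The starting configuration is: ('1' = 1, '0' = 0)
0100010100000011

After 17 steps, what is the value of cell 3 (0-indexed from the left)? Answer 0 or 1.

0

gen 0: 0100010100000011
gen 1: 1010001010000000
gen 2: 0101000101000000
gen 3: 0010100010100000
gen 4: 0001010001010000
gen 5: 0000101000101000
gen 6: 0000010100010100
gen 7: 0000001010001010
gen 8: 0000000101000101
gen 9: 1000000010100010
gen 10: 0100000001010001
gen 11: 1010000000101000
gen 12: 0101000000010100
gen 13: 0010100000001010
gen 14: 0001010000000101
gen 15: 1000101000000010
gen 16: 0100010100000001
gen 17: 1010001010000000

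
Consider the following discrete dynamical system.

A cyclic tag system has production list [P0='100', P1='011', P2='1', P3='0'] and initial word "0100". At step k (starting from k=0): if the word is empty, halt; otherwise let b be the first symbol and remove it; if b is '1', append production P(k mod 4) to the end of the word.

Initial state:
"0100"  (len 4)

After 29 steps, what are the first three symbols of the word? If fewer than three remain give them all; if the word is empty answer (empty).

t=0: "0100"  (len 4)
t=1: "100"  (len 3)
t=2: "00011"  (len 5)
t=3: "0011"  (len 4)
t=4: "011"  (len 3)
t=5: "11"  (len 2)
t=6: "1011"  (len 4)
t=7: "0111"  (len 4)
t=8: "111"  (len 3)
t=9: "11100"  (len 5)
t=10: "1100011"  (len 7)
t=11: "1000111"  (len 7)
t=12: "0001110"  (len 7)
t=13: "001110"  (len 6)
t=14: "01110"  (len 5)
t=15: "1110"  (len 4)
t=16: "1100"  (len 4)
t=17: "100100"  (len 6)
t=18: "00100011"  (len 8)
t=19: "0100011"  (len 7)
t=20: "100011"  (len 6)
t=21: "00011100"  (len 8)
t=22: "0011100"  (len 7)
t=23: "011100"  (len 6)
t=24: "11100"  (len 5)
t=25: "1100100"  (len 7)
t=26: "100100011"  (len 9)
t=27: "001000111"  (len 9)
t=28: "01000111"  (len 8)
t=29: "1000111"  (len 7)

100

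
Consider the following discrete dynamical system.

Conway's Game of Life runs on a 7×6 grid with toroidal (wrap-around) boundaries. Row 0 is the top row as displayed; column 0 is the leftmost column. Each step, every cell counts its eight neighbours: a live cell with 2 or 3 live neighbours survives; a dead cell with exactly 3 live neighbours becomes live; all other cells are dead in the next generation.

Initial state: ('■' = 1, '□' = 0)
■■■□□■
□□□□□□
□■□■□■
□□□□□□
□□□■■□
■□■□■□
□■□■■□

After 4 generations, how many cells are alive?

step 0: ■■■□□■
□□□□□□
□■□■□■
□□□□□□
□□□■■□
■□■□■□
□■□■■□
step 1: ■■■■■■
□□□□■■
□□□□□□
□□■■□□
□□□■■■
□■■□□□
□□□□■□
step 2: ■■■□□□
□■■□□□
□□□■■□
□□■■□□
□■□□■□
□□■□□■
□□□□■□
step 3: ■□■■□□
■□□□□□
□■□□■□
□□■□□□
□■□□■□
□□□■■■
■□■■□■
step 4: ■□■■■□
■□■■□■
□■□□□□
□■■■□□
□□■□■■
□■□□□□
■□□□□□

17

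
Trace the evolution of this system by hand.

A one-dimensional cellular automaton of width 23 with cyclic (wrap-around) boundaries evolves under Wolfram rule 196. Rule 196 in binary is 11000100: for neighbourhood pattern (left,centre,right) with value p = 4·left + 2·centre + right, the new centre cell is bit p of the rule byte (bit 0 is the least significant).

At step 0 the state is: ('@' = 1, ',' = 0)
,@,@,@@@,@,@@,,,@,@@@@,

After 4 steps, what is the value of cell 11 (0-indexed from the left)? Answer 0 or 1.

0

0) ,@,@,@@@,@,@@,,,@,@@@@,
1) ,@,@,,@@,@,,@,,,@,,@@@,
2) ,@,@,,,@,@,,@,,,@,,,@@,
3) ,@,@,,,@,@,,@,,,@,,,,@,
4) ,@,@,,,@,@,,@,,,@,,,,@,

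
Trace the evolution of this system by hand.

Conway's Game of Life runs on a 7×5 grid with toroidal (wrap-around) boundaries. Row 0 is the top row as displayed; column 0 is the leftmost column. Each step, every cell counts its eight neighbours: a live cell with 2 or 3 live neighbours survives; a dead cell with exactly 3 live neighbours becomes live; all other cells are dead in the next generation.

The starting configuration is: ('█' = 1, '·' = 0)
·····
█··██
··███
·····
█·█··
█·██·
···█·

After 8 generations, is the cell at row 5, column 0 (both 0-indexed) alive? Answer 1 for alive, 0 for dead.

t=0: ·····
█··██
··███
·····
█·█··
█·██·
···█·
t=1: ···█·
█·█··
█·█··
·██·█
··███
··██·
··███
t=2: ·█···
··███
█·█·█
····█
█···█
·█···
····█
t=3: █·█·█
··█·█
███··
·█···
█···█
····█
█····
t=4: █···█
··█·█
█·██·
··█·█
█···█
····█
██·█·
t=5: ··█··
··█··
█·█··
··█··
█···█
·█·█·
·█·█·
t=6: ·███·
··██·
··██·
█··██
█████
·█·█·
·█·█·
t=7: ·█··█
····█
·█···
·····
·····
·····
██·██
t=8: ·██··
·····
·····
·····
·····
█···█
·████

1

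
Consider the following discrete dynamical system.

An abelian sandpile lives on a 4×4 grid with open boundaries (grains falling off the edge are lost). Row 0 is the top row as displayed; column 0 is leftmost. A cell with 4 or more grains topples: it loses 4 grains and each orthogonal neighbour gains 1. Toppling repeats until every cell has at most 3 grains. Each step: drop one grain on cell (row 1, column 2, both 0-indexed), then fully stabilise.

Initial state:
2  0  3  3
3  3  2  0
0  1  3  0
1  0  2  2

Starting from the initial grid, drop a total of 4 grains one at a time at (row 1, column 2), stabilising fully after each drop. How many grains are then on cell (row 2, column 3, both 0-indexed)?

t=0: 2  0  3  3
3  3  2  0
0  1  3  0
1  0  2  2
t=1: 2  0  3  3
3  3  3  0
0  1  3  0
1  0  2  2
t=2: 3  2  1  0
0  1  3  2
1  3  0  1
1  0  3  2
t=3: 3  2  2  0
0  2  0  3
1  3  1  1
1  0  3  2
t=4: 3  2  2  0
0  2  1  3
1  3  1  1
1  0  3  2

1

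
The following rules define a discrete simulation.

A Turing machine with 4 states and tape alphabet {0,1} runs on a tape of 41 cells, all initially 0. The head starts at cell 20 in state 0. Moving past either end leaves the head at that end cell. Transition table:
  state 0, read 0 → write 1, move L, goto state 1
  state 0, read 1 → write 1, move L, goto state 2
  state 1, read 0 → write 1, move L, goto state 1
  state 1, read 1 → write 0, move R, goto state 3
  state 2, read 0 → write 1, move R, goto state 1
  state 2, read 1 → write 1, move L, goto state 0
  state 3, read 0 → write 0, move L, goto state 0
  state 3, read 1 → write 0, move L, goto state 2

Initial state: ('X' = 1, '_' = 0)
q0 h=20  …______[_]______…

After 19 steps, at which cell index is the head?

1

[0] q0 h=20  …______[_]______…
[1] q1 h=19  …______[_]X_____…
[2] q1 h=18  …______[_]XX____…
[3] q1 h=17  …______[_]XXX___…
[4] q1 h=16  …______[_]XXXX__…
[5] q1 h=15  …______[_]XXXXX_…
[6] q1 h=14  …______[_]XXXXXX…
[7] q1 h=13  …______[_]XXXXXX…
[8] q1 h=12  …______[_]XXXXXX…
[9] q1 h=11  …______[_]XXXXXX…
[10] q1 h=10  …______[_]XXXXXX…
[11] q1 h= 9  …______[_]XXXXXX…
[12] q1 h= 8  …______[_]XXXXXX…
[13] q1 h= 7  …______[_]XXXXXX…
[14] q1 h= 6  |______[_]XXXXXX…
[15] q1 h= 5  |_____[_]XXXXXX…
[16] q1 h= 4  |____[_]XXXXXX…
[17] q1 h= 3  |___[_]XXXXXX…
[18] q1 h= 2  |__[_]XXXXXX…
[19] q1 h= 1  |_[_]XXXXXX…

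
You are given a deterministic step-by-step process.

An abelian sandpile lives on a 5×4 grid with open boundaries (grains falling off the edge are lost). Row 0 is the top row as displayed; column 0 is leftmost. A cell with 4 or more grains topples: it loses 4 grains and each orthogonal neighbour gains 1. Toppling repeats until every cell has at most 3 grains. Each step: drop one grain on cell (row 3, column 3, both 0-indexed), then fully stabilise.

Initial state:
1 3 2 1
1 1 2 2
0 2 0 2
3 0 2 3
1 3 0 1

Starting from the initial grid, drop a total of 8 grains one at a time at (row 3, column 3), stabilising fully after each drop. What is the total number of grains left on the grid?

32

step 0: 1 3 2 1
1 1 2 2
0 2 0 2
3 0 2 3
1 3 0 1
step 1: 1 3 2 1
1 1 2 2
0 2 0 3
3 0 3 0
1 3 0 2
step 2: 1 3 2 1
1 1 2 2
0 2 0 3
3 0 3 1
1 3 0 2
step 3: 1 3 2 1
1 1 2 2
0 2 0 3
3 0 3 2
1 3 0 2
step 4: 1 3 2 1
1 1 2 2
0 2 0 3
3 0 3 3
1 3 0 2
step 5: 1 3 2 1
1 1 2 3
0 2 2 0
3 1 0 2
1 3 1 3
step 6: 1 3 2 1
1 1 2 3
0 2 2 0
3 1 0 3
1 3 1 3
step 7: 1 3 2 1
1 1 2 3
0 2 2 1
3 1 1 1
1 3 2 0
step 8: 1 3 2 1
1 1 2 3
0 2 2 1
3 1 1 2
1 3 2 0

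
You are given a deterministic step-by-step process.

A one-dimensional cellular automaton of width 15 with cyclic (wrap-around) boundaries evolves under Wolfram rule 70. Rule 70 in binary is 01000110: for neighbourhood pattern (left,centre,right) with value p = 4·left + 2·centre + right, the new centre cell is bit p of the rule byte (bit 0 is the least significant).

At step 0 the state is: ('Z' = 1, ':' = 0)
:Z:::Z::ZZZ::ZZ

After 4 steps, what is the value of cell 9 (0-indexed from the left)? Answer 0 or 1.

1

gen 0: :Z:::Z::ZZZ::ZZ
gen 1: :Z::ZZ:Z::Z:Z:Z
gen 2: :Z:Z:Z:Z:ZZ:Z:Z
gen 3: :Z:Z:Z:Z::Z:Z:Z
gen 4: :Z:Z:Z:Z:ZZ:Z:Z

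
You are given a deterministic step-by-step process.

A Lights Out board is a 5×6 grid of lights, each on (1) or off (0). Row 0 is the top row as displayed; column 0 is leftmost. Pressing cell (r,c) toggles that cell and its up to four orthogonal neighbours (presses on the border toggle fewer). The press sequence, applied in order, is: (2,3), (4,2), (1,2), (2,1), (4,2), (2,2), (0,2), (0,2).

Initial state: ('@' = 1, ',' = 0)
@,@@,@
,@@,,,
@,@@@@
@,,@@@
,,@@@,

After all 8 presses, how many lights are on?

16

t=0: @,@@,@
,@@,,,
@,@@@@
@,,@@@
,,@@@,
t=1: @,@@,@
,@@@,,
@,,,,@
@,,,@@
,,@@@,
t=2: @,@@,@
,@@@,,
@,,,,@
@,@,@@
,@,,@,
t=3: @,,@,@
,,,,,,
@,@,,@
@,@,@@
,@,,@,
t=4: @,,@,@
,@,,,,
,@,,,@
@@@,@@
,@,,@,
t=5: @,,@,@
,@,,,,
,@,,,@
@@,,@@
,,@@@,
t=6: @,,@,@
,@@,,,
,,@@,@
@@@,@@
,,@@@,
t=7: @@@,,@
,@,,,,
,,@@,@
@@@,@@
,,@@@,
t=8: @,,@,@
,@@,,,
,,@@,@
@@@,@@
,,@@@,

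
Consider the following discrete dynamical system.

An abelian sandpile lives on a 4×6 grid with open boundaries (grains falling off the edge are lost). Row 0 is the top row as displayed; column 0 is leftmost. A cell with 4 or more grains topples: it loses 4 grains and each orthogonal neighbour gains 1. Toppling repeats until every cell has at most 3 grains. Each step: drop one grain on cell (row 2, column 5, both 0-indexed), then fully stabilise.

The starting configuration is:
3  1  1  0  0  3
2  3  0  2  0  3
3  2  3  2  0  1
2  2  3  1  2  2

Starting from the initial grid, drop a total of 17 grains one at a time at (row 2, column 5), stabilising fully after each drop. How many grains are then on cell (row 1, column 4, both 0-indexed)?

0) 3  1  1  0  0  3
2  3  0  2  0  3
3  2  3  2  0  1
2  2  3  1  2  2
1) 3  1  1  0  0  3
2  3  0  2  0  3
3  2  3  2  0  2
2  2  3  1  2  2
2) 3  1  1  0  0  3
2  3  0  2  0  3
3  2  3  2  0  3
2  2  3  1  2  2
3) 3  1  1  0  1  0
2  3  0  2  1  1
3  2  3  2  1  1
2  2  3  1  2  3
4) 3  1  1  0  1  0
2  3  0  2  1  1
3  2  3  2  1  2
2  2  3  1  2  3
5) 3  1  1  0  1  0
2  3  0  2  1  1
3  2  3  2  1  3
2  2  3  1  2  3
6) 3  1  1  0  1  0
2  3  0  2  1  2
3  2  3  2  2  1
2  2  3  1  3  0
7) 3  1  1  0  1  0
2  3  0  2  1  2
3  2  3  2  2  2
2  2  3  1  3  0
8) 3  1  1  0  1  0
2  3  0  2  1  2
3  2  3  2  2  3
2  2  3  1  3  0
9) 3  1  1  0  1  0
2  3  0  2  1  3
3  2  3  2  3  0
2  2  3  1  3  1
10) 3  1  1  0  1  0
2  3  0  2  1  3
3  2  3  2  3  1
2  2  3  1  3  1
11) 3  1  1  0  1  0
2  3  0  2  1  3
3  2  3  2  3  2
2  2  3  1  3  1
12) 3  1  1  0  1  0
2  3  0  2  1  3
3  2  3  2  3  3
2  2  3  1  3  1
13) 3  1  1  0  1  1
2  3  0  2  3  0
3  2  3  3  1  2
2  2  3  2  0  3
14) 3  1  1  0  1  1
2  3  0  2  3  0
3  2  3  3  1  3
2  2  3  2  0  3
15) 3  1  1  0  1  1
2  3  0  2  3  1
3  2  3  3  2  1
2  2  3  2  1  0
16) 3  1  1  0  1  1
2  3  0  2  3  1
3  2  3  3  2  2
2  2  3  2  1  0
17) 3  1  1  0  1  1
2  3  0  2  3  1
3  2  3  3  2  3
2  2  3  2  1  0

3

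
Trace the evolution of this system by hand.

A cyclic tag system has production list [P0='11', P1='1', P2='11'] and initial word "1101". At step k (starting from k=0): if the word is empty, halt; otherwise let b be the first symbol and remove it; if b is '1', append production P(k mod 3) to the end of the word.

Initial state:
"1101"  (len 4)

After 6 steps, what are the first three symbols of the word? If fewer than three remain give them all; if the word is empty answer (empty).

[0] "1101"  (len 4)
[1] "10111"  (len 5)
[2] "01111"  (len 5)
[3] "1111"  (len 4)
[4] "11111"  (len 5)
[5] "11111"  (len 5)
[6] "111111"  (len 6)

111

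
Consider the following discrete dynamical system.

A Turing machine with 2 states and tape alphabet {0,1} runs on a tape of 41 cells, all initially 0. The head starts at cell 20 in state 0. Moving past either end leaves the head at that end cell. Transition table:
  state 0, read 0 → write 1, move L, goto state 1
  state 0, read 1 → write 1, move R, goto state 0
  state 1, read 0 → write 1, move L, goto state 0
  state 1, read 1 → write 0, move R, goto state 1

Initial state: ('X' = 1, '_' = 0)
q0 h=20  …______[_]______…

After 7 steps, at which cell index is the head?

13

gen 0: q0 h=20  …______[_]______…
gen 1: q1 h=19  …______[_]X_____…
gen 2: q0 h=18  …______[_]XX____…
gen 3: q1 h=17  …______[_]XXX___…
gen 4: q0 h=16  …______[_]XXXX__…
gen 5: q1 h=15  …______[_]XXXXX_…
gen 6: q0 h=14  …______[_]XXXXXX…
gen 7: q1 h=13  …______[_]XXXXXX…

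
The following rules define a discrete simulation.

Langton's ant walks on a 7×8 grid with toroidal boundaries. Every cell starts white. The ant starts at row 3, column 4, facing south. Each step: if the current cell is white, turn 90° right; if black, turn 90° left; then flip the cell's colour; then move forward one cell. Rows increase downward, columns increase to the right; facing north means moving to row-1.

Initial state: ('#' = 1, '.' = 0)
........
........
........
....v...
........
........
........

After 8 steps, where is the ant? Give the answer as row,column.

3,4

gen 0: ........
........
........
....v...
........
........
........
gen 1: ........
........
........
...<#...
........
........
........
gen 2: ........
........
...^....
...##...
........
........
........
gen 3: ........
........
...#>...
...##...
........
........
........
gen 4: ........
........
...##...
...#v...
........
........
........
gen 5: ........
........
...##...
...#.>..
........
........
........
gen 6: ........
........
...##...
...#.#..
.....v..
........
........
gen 7: ........
........
...##...
...#.#..
....<#..
........
........
gen 8: ........
........
...##...
...#^#..
....##..
........
........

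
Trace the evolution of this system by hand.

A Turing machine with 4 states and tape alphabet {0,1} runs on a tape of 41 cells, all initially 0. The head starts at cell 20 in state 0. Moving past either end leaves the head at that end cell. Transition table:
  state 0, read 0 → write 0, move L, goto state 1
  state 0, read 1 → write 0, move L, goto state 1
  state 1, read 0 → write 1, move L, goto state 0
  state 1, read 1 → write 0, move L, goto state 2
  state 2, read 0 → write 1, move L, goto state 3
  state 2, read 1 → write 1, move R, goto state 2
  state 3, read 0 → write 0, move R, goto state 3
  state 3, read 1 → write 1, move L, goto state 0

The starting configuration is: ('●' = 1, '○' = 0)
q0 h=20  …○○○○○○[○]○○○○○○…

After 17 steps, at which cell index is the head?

k=0  q0 h=20  …○○○○○○[○]○○○○○○…
k=1  q1 h=19  …○○○○○○[○]○○○○○○…
k=2  q0 h=18  …○○○○○○[○]●○○○○○…
k=3  q1 h=17  …○○○○○○[○]○●○○○○…
k=4  q0 h=16  …○○○○○○[○]●○●○○○…
k=5  q1 h=15  …○○○○○○[○]○●○●○○…
k=6  q0 h=14  …○○○○○○[○]●○●○●○…
k=7  q1 h=13  …○○○○○○[○]○●○●○●…
k=8  q0 h=12  …○○○○○○[○]●○●○●○…
k=9  q1 h=11  …○○○○○○[○]○●○●○●…
k=10  q0 h=10  …○○○○○○[○]●○●○●○…
k=11  q1 h= 9  …○○○○○○[○]○●○●○●…
k=12  q0 h= 8  …○○○○○○[○]●○●○●○…
k=13  q1 h= 7  …○○○○○○[○]○●○●○●…
k=14  q0 h= 6  |○○○○○○[○]●○●○●○…
k=15  q1 h= 5  |○○○○○[○]○●○●○●…
k=16  q0 h= 4  |○○○○[○]●○●○●○…
k=17  q1 h= 3  |○○○[○]○●○●○●…

3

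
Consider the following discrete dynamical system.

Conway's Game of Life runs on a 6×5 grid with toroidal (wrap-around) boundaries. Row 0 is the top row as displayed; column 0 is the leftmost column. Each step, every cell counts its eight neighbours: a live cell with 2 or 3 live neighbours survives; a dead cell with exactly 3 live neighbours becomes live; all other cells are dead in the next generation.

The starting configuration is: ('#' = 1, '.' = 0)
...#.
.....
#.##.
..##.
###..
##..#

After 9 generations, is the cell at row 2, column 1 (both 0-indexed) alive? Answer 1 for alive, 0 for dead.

0) ...#.
.....
#.##.
..##.
###..
##..#
1) #...#
..###
.####
#....
.....
...##
2) #.#..
.....
.#...
#####
....#
#..##
3) ##.#.
.#...
.#.##
.####
.....
##.#.
4) .....
.#.#.
.#..#
.#..#
.....
##...
5) ###..
#.#..
.#.##
.....
.#...
.....
6) #.#..
.....
#####
#.#..
.....
#.#..
7) .....
.....
#.###
#.#..
.....
.....
8) .....
...##
#.###
#.#..
.....
.....
9) .....
#.#..
#.#..
#.#..
.....
.....

0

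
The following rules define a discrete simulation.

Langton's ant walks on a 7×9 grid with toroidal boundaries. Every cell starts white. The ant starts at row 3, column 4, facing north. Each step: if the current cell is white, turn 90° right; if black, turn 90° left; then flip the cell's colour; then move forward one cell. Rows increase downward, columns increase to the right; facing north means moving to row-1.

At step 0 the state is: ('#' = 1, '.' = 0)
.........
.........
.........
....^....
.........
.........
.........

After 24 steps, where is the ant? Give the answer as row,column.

5,2

t=0: .........
.........
.........
....^....
.........
.........
.........
t=1: .........
.........
.........
....#>...
.........
.........
.........
t=2: .........
.........
.........
....##...
.....v...
.........
.........
t=3: .........
.........
.........
....##...
....<#...
.........
.........
t=4: .........
.........
.........
....^#...
....##...
.........
.........
t=5: .........
.........
.........
...<.#...
....##...
.........
.........
t=6: .........
.........
...^.....
...#.#...
....##...
.........
.........
t=7: .........
.........
...#>....
...#.#...
....##...
.........
.........
t=8: .........
.........
...##....
...#v#...
....##...
.........
.........
t=9: .........
.........
...##....
...<##...
....##...
.........
.........
t=10: .........
.........
...##....
....##...
...v##...
.........
.........
t=11: .........
.........
...##....
....##...
..<###...
.........
.........
t=12: .........
.........
...##....
..^.##...
..####...
.........
.........
t=13: .........
.........
...##....
..#>##...
..####...
.........
.........
t=14: .........
.........
...##....
..####...
..#v##...
.........
.........
t=15: .........
.........
...##....
..####...
..#.>#...
.........
.........
t=16: .........
.........
...##....
..##^#...
..#..#...
.........
.........
t=17: .........
.........
...##....
..#<.#...
..#..#...
.........
.........
t=18: .........
.........
...##....
..#..#...
..#v.#...
.........
.........
t=19: .........
.........
...##....
..#..#...
..<#.#...
.........
.........
t=20: .........
.........
...##....
..#..#...
...#.#...
..v......
.........
t=21: .........
.........
...##....
..#..#...
...#.#...
.<#......
.........
t=22: .........
.........
...##....
..#..#...
.^.#.#...
.##......
.........
t=23: .........
.........
...##....
..#..#...
.#>#.#...
.##......
.........
t=24: .........
.........
...##....
..#..#...
.###.#...
.#v......
.........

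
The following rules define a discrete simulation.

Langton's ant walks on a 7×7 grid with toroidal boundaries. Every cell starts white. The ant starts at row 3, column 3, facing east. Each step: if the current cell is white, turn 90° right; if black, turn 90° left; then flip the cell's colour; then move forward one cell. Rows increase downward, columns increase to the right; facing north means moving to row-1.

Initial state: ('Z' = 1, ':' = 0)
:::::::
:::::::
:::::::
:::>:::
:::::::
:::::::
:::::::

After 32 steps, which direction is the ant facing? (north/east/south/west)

t=0: :::::::
:::::::
:::::::
:::>:::
:::::::
:::::::
:::::::
t=1: :::::::
:::::::
:::::::
:::Z:::
:::v:::
:::::::
:::::::
t=2: :::::::
:::::::
:::::::
:::Z:::
::<Z:::
:::::::
:::::::
t=3: :::::::
:::::::
:::::::
::^Z:::
::ZZ:::
:::::::
:::::::
t=4: :::::::
:::::::
:::::::
::Z>:::
::ZZ:::
:::::::
:::::::
t=5: :::::::
:::::::
:::^:::
::Z::::
::ZZ:::
:::::::
:::::::
t=6: :::::::
:::::::
:::Z>::
::Z::::
::ZZ:::
:::::::
:::::::
t=7: :::::::
:::::::
:::ZZ::
::Z:v::
::ZZ:::
:::::::
:::::::
t=8: :::::::
:::::::
:::ZZ::
::Z<Z::
::ZZ:::
:::::::
:::::::
t=9: :::::::
:::::::
:::^Z::
::ZZZ::
::ZZ:::
:::::::
:::::::
t=10: :::::::
:::::::
::<:Z::
::ZZZ::
::ZZ:::
:::::::
:::::::
t=11: :::::::
::^::::
::Z:Z::
::ZZZ::
::ZZ:::
:::::::
:::::::
t=12: :::::::
::Z>:::
::Z:Z::
::ZZZ::
::ZZ:::
:::::::
:::::::
t=13: :::::::
::ZZ:::
::ZvZ::
::ZZZ::
::ZZ:::
:::::::
:::::::
t=14: :::::::
::ZZ:::
::<ZZ::
::ZZZ::
::ZZ:::
:::::::
:::::::
t=15: :::::::
::ZZ:::
:::ZZ::
::vZZ::
::ZZ:::
:::::::
:::::::
t=16: :::::::
::ZZ:::
:::ZZ::
:::>Z::
::ZZ:::
:::::::
:::::::
t=17: :::::::
::ZZ:::
:::^Z::
::::Z::
::ZZ:::
:::::::
:::::::
t=18: :::::::
::ZZ:::
::<:Z::
::::Z::
::ZZ:::
:::::::
:::::::
t=19: :::::::
::^Z:::
::Z:Z::
::::Z::
::ZZ:::
:::::::
:::::::
t=20: :::::::
:<:Z:::
::Z:Z::
::::Z::
::ZZ:::
:::::::
:::::::
t=21: :^:::::
:Z:Z:::
::Z:Z::
::::Z::
::ZZ:::
:::::::
:::::::
t=22: :Z>::::
:Z:Z:::
::Z:Z::
::::Z::
::ZZ:::
:::::::
:::::::
t=23: :ZZ::::
:ZvZ:::
::Z:Z::
::::Z::
::ZZ:::
:::::::
:::::::
t=24: :ZZ::::
:<ZZ:::
::Z:Z::
::::Z::
::ZZ:::
:::::::
:::::::
t=25: :ZZ::::
::ZZ:::
:vZ:Z::
::::Z::
::ZZ:::
:::::::
:::::::
t=26: :ZZ::::
::ZZ:::
<ZZ:Z::
::::Z::
::ZZ:::
:::::::
:::::::
t=27: :ZZ::::
^:ZZ:::
ZZZ:Z::
::::Z::
::ZZ:::
:::::::
:::::::
t=28: :ZZ::::
Z>ZZ:::
ZZZ:Z::
::::Z::
::ZZ:::
:::::::
:::::::
t=29: :ZZ::::
ZZZZ:::
ZvZ:Z::
::::Z::
::ZZ:::
:::::::
:::::::
t=30: :ZZ::::
ZZZZ:::
Z:>:Z::
::::Z::
::ZZ:::
:::::::
:::::::
t=31: :ZZ::::
ZZ^Z:::
Z:::Z::
::::Z::
::ZZ:::
:::::::
:::::::
t=32: :ZZ::::
Z<:Z:::
Z:::Z::
::::Z::
::ZZ:::
:::::::
:::::::

west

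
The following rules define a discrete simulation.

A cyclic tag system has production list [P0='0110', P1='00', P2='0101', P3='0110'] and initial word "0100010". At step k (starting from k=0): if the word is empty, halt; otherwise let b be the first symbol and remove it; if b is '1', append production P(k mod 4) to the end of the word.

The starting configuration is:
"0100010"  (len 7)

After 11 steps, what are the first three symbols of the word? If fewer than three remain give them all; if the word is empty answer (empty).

t=0: "0100010"  (len 7)
t=1: "100010"  (len 6)
t=2: "0001000"  (len 7)
t=3: "001000"  (len 6)
t=4: "01000"  (len 5)
t=5: "1000"  (len 4)
t=6: "00000"  (len 5)
t=7: "0000"  (len 4)
t=8: "000"  (len 3)
t=9: "00"  (len 2)
t=10: "0"  (len 1)
t=11: (halted — word empty)

(empty)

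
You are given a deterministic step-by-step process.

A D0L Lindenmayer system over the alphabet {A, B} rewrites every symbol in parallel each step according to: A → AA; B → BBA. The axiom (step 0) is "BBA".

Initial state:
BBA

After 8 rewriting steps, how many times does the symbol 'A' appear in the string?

2304

k=0  BBA
k=1  BBABBAAA
k=2  BBABBAAABBABBAAAAAAA
k=3  BBABBAAABBABBAAAAAAABBABBAAABBABBAAAAAAAAAAAAAAA
k=4  BBABBAAABBABBAAAAAAABBABBAAABBABBAAAAAAAAAAAAAAABBABBAAABBABBAAAAAAABBABBAAABBABBAAAAAAAAAAAAAAAAAAAAAAAAAAAAAAA
k=5  BBABBAAABBABBAAAAAAABBABBAAABBABBAAAAAAAAAAAAAAABBABBAAABB…AAAAAAAAAAAAAAAAAAAAAAAAAAAAAAAAAAAAAAAAAAAAAAAAAAAAAAAAAA  (len 256)
k=6  BBABBAAABBABBAAAAAAABBABBAAABBABBAAAAAAAAAAAAAAABBABBAAABB…AAAAAAAAAAAAAAAAAAAAAAAAAAAAAAAAAAAAAAAAAAAAAAAAAAAAAAAAAA  (len 576)
k=7  BBABBAAABBABBAAAAAAABBABBAAABBABBAAAAAAAAAAAAAAABBABBAAABB…AAAAAAAAAAAAAAAAAAAAAAAAAAAAAAAAAAAAAAAAAAAAAAAAAAAAAAAAAA  (len 1280)
k=8  BBABBAAABBABBAAAAAAABBABBAAABBABBAAAAAAAAAAAAAAABBABBAAABB…AAAAAAAAAAAAAAAAAAAAAAAAAAAAAAAAAAAAAAAAAAAAAAAAAAAAAAAAAA  (len 2816)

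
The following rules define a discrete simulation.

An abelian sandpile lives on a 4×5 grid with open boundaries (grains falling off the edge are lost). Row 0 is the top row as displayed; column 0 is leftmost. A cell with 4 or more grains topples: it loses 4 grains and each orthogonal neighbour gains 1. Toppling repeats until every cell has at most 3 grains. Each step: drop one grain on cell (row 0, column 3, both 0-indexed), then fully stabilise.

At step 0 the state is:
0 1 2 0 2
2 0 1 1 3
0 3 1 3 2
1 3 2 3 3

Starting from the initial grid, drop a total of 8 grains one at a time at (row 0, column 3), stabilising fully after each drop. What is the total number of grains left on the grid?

gen 0: 0 1 2 0 2
2 0 1 1 3
0 3 1 3 2
1 3 2 3 3
gen 1: 0 1 2 1 2
2 0 1 1 3
0 3 1 3 2
1 3 2 3 3
gen 2: 0 1 2 2 2
2 0 1 1 3
0 3 1 3 2
1 3 2 3 3
gen 3: 0 1 2 3 2
2 0 1 1 3
0 3 1 3 2
1 3 2 3 3
gen 4: 0 1 3 0 3
2 0 1 2 3
0 3 1 3 2
1 3 2 3 3
gen 5: 0 1 3 1 3
2 0 1 2 3
0 3 1 3 2
1 3 2 3 3
gen 6: 0 1 3 2 3
2 0 1 2 3
0 3 1 3 2
1 3 2 3 3
gen 7: 0 1 3 3 3
2 0 1 2 3
0 3 1 3 2
1 3 2 3 3
gen 8: 0 2 0 3 1
2 0 3 1 2
0 3 2 2 1
1 3 3 1 1

31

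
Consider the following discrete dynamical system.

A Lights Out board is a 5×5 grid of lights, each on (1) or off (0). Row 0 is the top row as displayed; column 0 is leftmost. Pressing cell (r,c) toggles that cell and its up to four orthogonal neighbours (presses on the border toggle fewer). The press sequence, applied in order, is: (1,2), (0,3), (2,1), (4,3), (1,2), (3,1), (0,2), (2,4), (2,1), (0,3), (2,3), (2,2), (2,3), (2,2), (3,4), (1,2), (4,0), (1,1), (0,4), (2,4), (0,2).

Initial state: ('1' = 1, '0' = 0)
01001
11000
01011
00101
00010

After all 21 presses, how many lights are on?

11

k=0  01001
11000
01011
00101
00010
k=1  01101
10110
01111
00101
00010
k=2  01010
10100
01111
00101
00010
k=3  01010
11100
10011
01101
00010
k=4  01010
11100
10011
01111
00101
k=5  01110
10010
10111
01111
00101
k=6  01110
10010
11111
10011
01101
k=7  00000
10110
11111
10011
01101
k=8  00000
10111
11100
10010
01101
k=9  00000
11111
00000
11010
01101
k=10  00111
11101
00000
11010
01101
k=11  00111
11111
00111
11000
01101
k=12  00111
11011
01001
11100
01101
k=13  00111
11001
01110
11110
01101
k=14  00111
11101
00000
11010
01101
k=15  00111
11101
00001
11001
01100
k=16  00011
10011
00101
11001
01100
k=17  00011
10011
00101
01001
10100
k=18  01011
01111
01101
01001
10100
k=19  01000
01110
01101
01001
10100
k=20  01000
01111
01110
01000
10100
k=21  00110
01011
01110
01000
10100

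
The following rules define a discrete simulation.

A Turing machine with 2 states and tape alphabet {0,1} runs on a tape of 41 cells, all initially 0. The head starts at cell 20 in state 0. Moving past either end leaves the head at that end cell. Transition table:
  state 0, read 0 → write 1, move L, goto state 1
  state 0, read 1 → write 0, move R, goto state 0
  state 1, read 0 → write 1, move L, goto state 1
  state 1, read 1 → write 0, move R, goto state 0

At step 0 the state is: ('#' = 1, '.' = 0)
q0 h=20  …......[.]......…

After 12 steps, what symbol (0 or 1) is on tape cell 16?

[0] q0 h=20  …......[.]......…
[1] q1 h=19  …......[.]#.....…
[2] q1 h=18  …......[.]##....…
[3] q1 h=17  …......[.]###...…
[4] q1 h=16  …......[.]####..…
[5] q1 h=15  …......[.]#####.…
[6] q1 h=14  …......[.]######…
[7] q1 h=13  …......[.]######…
[8] q1 h=12  …......[.]######…
[9] q1 h=11  …......[.]######…
[10] q1 h=10  …......[.]######…
[11] q1 h= 9  …......[.]######…
[12] q1 h= 8  …......[.]######…

1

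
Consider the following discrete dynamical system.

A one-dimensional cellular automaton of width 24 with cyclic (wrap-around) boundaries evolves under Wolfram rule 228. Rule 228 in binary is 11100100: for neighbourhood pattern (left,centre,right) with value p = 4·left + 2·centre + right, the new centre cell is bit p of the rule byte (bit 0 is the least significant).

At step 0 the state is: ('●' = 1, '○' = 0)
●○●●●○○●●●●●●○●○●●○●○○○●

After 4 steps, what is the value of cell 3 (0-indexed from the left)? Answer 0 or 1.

1

step 0: ●○●●●○○●●●●●●○●○●●○●○○○●
step 1: ●●○●●○○○●●●●●●●●○●●●○○○○
step 2: ○●●○●○○○○●●●●●●●●○●●○○○○
step 3: ○○●●●○○○○○●●●●●●●●○●○○○○
step 4: ○○○●●○○○○○○●●●●●●●●●○○○○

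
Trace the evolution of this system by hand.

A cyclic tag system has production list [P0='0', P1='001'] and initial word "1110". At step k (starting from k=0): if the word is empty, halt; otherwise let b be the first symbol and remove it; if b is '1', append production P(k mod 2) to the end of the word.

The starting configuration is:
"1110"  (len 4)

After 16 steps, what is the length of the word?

0) "1110"  (len 4)
1) "1100"  (len 4)
2) "100001"  (len 6)
3) "000010"  (len 6)
4) "00010"  (len 5)
5) "0010"  (len 4)
6) "010"  (len 3)
7) "10"  (len 2)
8) "0001"  (len 4)
9) "001"  (len 3)
10) "01"  (len 2)
11) "1"  (len 1)
12) "001"  (len 3)
13) "01"  (len 2)
14) "1"  (len 1)
15) "0"  (len 1)
16) (halted — word empty)

0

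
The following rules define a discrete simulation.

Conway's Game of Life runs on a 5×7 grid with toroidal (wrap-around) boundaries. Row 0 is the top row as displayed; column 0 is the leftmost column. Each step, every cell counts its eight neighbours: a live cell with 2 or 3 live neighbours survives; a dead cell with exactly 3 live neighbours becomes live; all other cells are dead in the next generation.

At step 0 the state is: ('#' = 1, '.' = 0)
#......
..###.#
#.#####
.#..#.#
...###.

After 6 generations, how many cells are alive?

6

t=0: #......
..###.#
#.#####
.#..#.#
...###.
t=1: ..#...#
..#....
.......
.#.....
#..####
t=2: ###.#.#
.......
.......
#...###
#######
t=3: ....#..
##.....
.....##
..#....
.......
t=4: .......
#....##
##....#
.......
.......
t=5: ......#
.#...#.
.#...#.
#......
.......
t=6: .......
#....##
##....#
.......
.......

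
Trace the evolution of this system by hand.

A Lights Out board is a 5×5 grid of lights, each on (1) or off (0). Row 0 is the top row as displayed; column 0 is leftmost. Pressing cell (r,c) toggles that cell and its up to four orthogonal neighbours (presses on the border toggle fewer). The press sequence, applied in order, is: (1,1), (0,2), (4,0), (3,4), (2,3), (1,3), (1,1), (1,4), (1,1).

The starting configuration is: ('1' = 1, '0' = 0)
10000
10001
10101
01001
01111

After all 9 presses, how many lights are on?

[0] 10000
10001
10101
01001
01111
[1] 11000
01101
11101
01001
01111
[2] 10110
01001
11101
01001
01111
[3] 10110
01001
11101
11001
10111
[4] 10110
01001
11100
11010
10110
[5] 10110
01011
11011
11000
10110
[6] 10100
01100
11001
11000
10110
[7] 11100
10000
10001
11000
10110
[8] 11101
10011
10000
11000
10110
[9] 10101
01111
11000
11000
10110

14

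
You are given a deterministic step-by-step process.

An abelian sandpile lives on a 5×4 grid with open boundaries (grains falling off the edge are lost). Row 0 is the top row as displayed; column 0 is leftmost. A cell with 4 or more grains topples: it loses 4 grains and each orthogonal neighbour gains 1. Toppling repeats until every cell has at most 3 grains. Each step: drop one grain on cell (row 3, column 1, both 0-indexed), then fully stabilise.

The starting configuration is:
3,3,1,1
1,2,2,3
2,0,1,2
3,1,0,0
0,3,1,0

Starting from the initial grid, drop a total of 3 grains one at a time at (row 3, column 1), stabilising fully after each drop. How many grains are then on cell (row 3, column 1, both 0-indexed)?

t=0: 3,3,1,1
1,2,2,3
2,0,1,2
3,1,0,0
0,3,1,0
t=1: 3,3,1,1
1,2,2,3
2,0,1,2
3,2,0,0
0,3,1,0
t=2: 3,3,1,1
1,2,2,3
2,0,1,2
3,3,0,0
0,3,1,0
t=3: 3,3,1,1
1,2,2,3
3,1,1,2
0,2,1,0
2,0,2,0

2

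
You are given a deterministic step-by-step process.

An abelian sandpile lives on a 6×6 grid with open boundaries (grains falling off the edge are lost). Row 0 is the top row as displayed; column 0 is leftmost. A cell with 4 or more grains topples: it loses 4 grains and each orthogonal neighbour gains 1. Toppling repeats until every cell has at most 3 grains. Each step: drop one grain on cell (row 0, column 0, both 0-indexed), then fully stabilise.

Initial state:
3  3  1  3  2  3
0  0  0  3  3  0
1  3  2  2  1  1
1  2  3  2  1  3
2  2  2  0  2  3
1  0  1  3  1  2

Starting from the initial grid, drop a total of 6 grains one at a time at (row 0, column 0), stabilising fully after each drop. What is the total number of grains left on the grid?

63

t=0: 3  3  1  3  2  3
0  0  0  3  3  0
1  3  2  2  1  1
1  2  3  2  1  3
2  2  2  0  2  3
1  0  1  3  1  2
t=1: 1  0  2  3  2  3
1  1  0  3  3  0
1  3  2  2  1  1
1  2  3  2  1  3
2  2  2  0  2  3
1  0  1  3  1  2
t=2: 2  0  2  3  2  3
1  1  0  3  3  0
1  3  2  2  1  1
1  2  3  2  1  3
2  2  2  0  2  3
1  0  1  3  1  2
t=3: 3  0  2  3  2  3
1  1  0  3  3  0
1  3  2  2  1  1
1  2  3  2  1  3
2  2  2  0  2  3
1  0  1  3  1  2
t=4: 0  1  2  3  2  3
2  1  0  3  3  0
1  3  2  2  1  1
1  2  3  2  1  3
2  2  2  0  2  3
1  0  1  3  1  2
t=5: 1  1  2  3  2  3
2  1  0  3  3  0
1  3  2  2  1  1
1  2  3  2  1  3
2  2  2  0  2  3
1  0  1  3  1  2
t=6: 2  1  2  3  2  3
2  1  0  3  3  0
1  3  2  2  1  1
1  2  3  2  1  3
2  2  2  0  2  3
1  0  1  3  1  2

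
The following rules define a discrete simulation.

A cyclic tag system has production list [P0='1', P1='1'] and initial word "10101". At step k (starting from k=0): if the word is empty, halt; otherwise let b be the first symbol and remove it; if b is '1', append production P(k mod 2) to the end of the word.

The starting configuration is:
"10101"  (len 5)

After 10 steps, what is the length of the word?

3

gen 0: "10101"  (len 5)
gen 1: "01011"  (len 5)
gen 2: "1011"  (len 4)
gen 3: "0111"  (len 4)
gen 4: "111"  (len 3)
gen 5: "111"  (len 3)
gen 6: "111"  (len 3)
gen 7: "111"  (len 3)
gen 8: "111"  (len 3)
gen 9: "111"  (len 3)
gen 10: "111"  (len 3)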